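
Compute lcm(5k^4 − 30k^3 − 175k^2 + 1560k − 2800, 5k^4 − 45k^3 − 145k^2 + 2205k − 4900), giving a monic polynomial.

k^5 − 13k^4 + 7k^3 + 557k^2 − 2744k + 3920

By polynomial division,
  5k^4 − 30k^3 − 175k^2 + 1560k − 2800 = (5k^4 − 45k^3 − 145k^2 + 2205k − 4900) + (15k^3 − 30k^2 − 645k + 2100)
  5k^4 − 45k^3 − 145k^2 + 2205k − 4900 = ((1/3)k − 7/3)(15k^3 − 30k^2 − 645k + 2100) + (0)
Last nonzero remainder: 15k^3 − 30k^2 − 645k + 2100. Dividing through by 15 gives the monic gcd k^3 − 2k^2 − 43k + 140.
Then lcm(f, g) = f·g / gcd(f, g); expanding and making the result monic gives the answer.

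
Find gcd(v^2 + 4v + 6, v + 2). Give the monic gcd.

Repeated division with remainder:
  v^2 + 4v + 6 = (v + 2)(v + 2) + (2)
  v + 2 = ((1/2)v + 1)(2) + (0)
The last nonzero remainder is the constant 2, so the polynomials are coprime and gcd = 1.

1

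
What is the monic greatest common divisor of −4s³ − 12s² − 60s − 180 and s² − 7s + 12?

Euclidean algorithm in ℚ[s]:
  −4s³ − 12s² − 60s − 180 = (−4s − 40)(s² − 7s + 12) + (−292s + 300)
  s² − 7s + 12 = (−(1/292)s + 109/5329)(−292s + 300) + (31248/5329)
  −292s + 300 = (−(389017/7812)s + 133225/2604)(31248/5329) + (0)
The last nonzero remainder is the constant 31248/5329, so the polynomials are coprime and gcd = 1.

1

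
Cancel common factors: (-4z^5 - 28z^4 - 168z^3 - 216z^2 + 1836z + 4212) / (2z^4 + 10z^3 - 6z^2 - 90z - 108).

By polynomial division,
  -4z^5 - 28z^4 - 168z^3 - 216z^2 + 1836z + 4212 = (-2z - 4)(2z^4 + 10z^3 - 6z^2 - 90z - 108) + (-140z^3 - 420z^2 + 1260z + 3780)
  2z^4 + 10z^3 - 6z^2 - 90z - 108 = (-(1/70)z - 1/35)(-140z^3 - 420z^2 + 1260z + 3780) + (0)
Last nonzero remainder: -140z^3 - 420z^2 + 1260z + 3780. Dividing through by -140 gives the monic gcd z^3 + 3z^2 - 9z - 27.
Cancel z^3 + 3z^2 - 9z - 27 from numerator and denominator to get the reduced form.

(-2z^2 - 8z - 78)/(z + 2)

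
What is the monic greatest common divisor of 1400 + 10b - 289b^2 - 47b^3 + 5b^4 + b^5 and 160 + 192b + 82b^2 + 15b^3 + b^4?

20 + 9b + b^2

By polynomial division,
  b^5 + 5b^4 - 47b^3 - 289b^2 + 10b + 1400 = (b - 10)(b^4 + 15b^3 + 82b^2 + 192b + 160) + (21b^3 + 339b^2 + 1770b + 3000)
  b^4 + 15b^3 + 82b^2 + 192b + 160 = ((1/21)b - 8/147)(21b^3 + 339b^2 + 1770b + 3000) + ((792/49)b^2 + (7128/49)b + 15840/49)
  21b^3 + 339b^2 + 1770b + 3000 = ((343/264)b + 1225/132)((792/49)b^2 + (7128/49)b + 15840/49) + (0)
Last nonzero remainder: (792/49)b^2 + (7128/49)b + 15840/49. Dividing through by 792/49 gives the monic gcd b^2 + 9b + 20.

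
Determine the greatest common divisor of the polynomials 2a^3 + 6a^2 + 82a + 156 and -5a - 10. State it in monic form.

a + 2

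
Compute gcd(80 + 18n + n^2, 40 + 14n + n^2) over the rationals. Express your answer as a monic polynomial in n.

10 + n

Repeated division with remainder:
  n^2 + 18n + 80 = (n^2 + 14n + 40) + (4n + 40)
  n^2 + 14n + 40 = ((1/4)n + 1)(4n + 40) + (0)
Last nonzero remainder: 4n + 40. Dividing through by 4 gives the monic gcd n + 10.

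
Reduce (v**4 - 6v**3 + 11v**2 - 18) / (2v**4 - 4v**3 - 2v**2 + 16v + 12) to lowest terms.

(v - 3)/(2v + 2)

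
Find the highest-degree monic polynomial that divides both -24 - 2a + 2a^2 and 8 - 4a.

1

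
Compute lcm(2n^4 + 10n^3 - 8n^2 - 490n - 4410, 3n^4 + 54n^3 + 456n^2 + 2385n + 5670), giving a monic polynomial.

n^5 + 11n^4 + 26n^3 - 269n^2 - 3675n - 13230

Repeated division with remainder:
  2n^4 + 10n^3 - 8n^2 - 490n - 4410 = (2/3)(3n^4 + 54n^3 + 456n^2 + 2385n + 5670) + (-26n^3 - 312n^2 - 2080n - 8190)
  3n^4 + 54n^3 + 456n^2 + 2385n + 5670 = (-(3/26)n - 9/13)(-26n^3 - 312n^2 - 2080n - 8190) + (0)
Last nonzero remainder: -26n^3 - 312n^2 - 2080n - 8190. Dividing through by -26 gives the monic gcd n^3 + 12n^2 + 80n + 315.
Then lcm(f, g) = f·g / gcd(f, g); expanding and making the result monic gives the answer.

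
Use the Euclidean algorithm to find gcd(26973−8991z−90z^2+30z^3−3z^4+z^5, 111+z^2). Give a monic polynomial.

111+z^2

Euclidean algorithm in ℚ[z]:
  z^5−3z^4+30z^3−90z^2−8991z+26973 = (z^3−3z^2−81z+243)(z^2+111) + (0)
The last nonzero remainder z^2+111 is already monic.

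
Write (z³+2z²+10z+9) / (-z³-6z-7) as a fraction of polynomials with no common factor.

Repeated division with remainder:
  z³+2z²+10z+9 = (-1)(-z³-6z-7) + (2z²+4z+2)
  -z³-6z-7 = (-(1/2)z+1)(2z²+4z+2) + (-9z-9)
  2z²+4z+2 = (-(2/9)z-2/9)(-9z-9) + (0)
Last nonzero remainder: -9z-9. Dividing through by -9 gives the monic gcd z+1.
Cancel z+1 from numerator and denominator to get the reduced form.

(-z²-z-9)/(z²-z+7)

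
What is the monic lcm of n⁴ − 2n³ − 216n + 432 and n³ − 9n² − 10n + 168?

Euclidean algorithm in ℚ[n]:
  n⁴ − 2n³ − 216n + 432 = (n + 7)(n³ − 9n² − 10n + 168) + (73n² − 314n − 744)
  n³ − 9n² − 10n + 168 = ((1/73)n − 343/5329)(73n² − 314n − 744) + (−(106680/5329)n + 640080/5329)
  73n² − 314n − 744 = (−(389017/106680)n − 165199/26670)(−(106680/5329)n + 640080/5329) + (0)
Last nonzero remainder: −(106680/5329)n + 640080/5329. Dividing through by −106680/5329 gives the monic gcd n − 6.
Then lcm(f, g) = f·g / gcd(f, g); expanding and making the result monic gives the answer.

n⁶ − 5n⁵ − 22n⁴ − 160n³ + 1080n² + 4752n − 12096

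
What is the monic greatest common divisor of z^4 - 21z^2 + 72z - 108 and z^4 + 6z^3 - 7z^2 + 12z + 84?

By polynomial division,
  z^4 - 21z^2 + 72z - 108 = (z^4 + 6z^3 - 7z^2 + 12z + 84) + (-6z^3 - 14z^2 + 60z - 192)
  z^4 + 6z^3 - 7z^2 + 12z + 84 = (-(1/6)z - 11/18)(-6z^3 - 14z^2 + 60z - 192) + (-(50/9)z^2 + (50/3)z - 100/3)
  -6z^3 - 14z^2 + 60z - 192 = ((27/25)z + 144/25)(-(50/9)z^2 + (50/3)z - 100/3) + (0)
Last nonzero remainder: -(50/9)z^2 + (50/3)z - 100/3. Dividing through by -50/9 gives the monic gcd z^2 - 3z + 6.

z^2 - 3z + 6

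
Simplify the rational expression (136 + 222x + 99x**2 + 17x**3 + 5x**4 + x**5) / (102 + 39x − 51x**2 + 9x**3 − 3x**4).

(−8 − 6x − x**2)/(−6 + 3x)

Euclidean algorithm in ℚ[x]:
  x**5 + 5x**4 + 17x**3 + 99x**2 + 222x + 136 = (−(1/3)x − 8/3)(−3x**4 + 9x**3 − 51x**2 + 39x + 102) + (24x**3 − 24x**2 + 360x + 408)
  −3x**4 + 9x**3 − 51x**2 + 39x + 102 = (−(1/8)x + 1/4)(24x**3 − 24x**2 + 360x + 408) + (0)
Last nonzero remainder: 24x**3 − 24x**2 + 360x + 408. Dividing through by 24 gives the monic gcd x**3 − x**2 + 15x + 17.
Cancel x**3 − x**2 + 15x + 17 from numerator and denominator to get the reduced form.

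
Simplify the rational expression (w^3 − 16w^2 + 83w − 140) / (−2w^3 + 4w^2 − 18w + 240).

(−w^2 + 11w − 28)/(2w^2 + 6w + 48)

Repeated division with remainder:
  w^3 − 16w^2 + 83w − 140 = (−1/2)(−2w^3 + 4w^2 − 18w + 240) + (−14w^2 + 74w − 20)
  −2w^3 + 4w^2 − 18w + 240 = ((1/7)w + 23/49)(−14w^2 + 74w − 20) + (−(2444/49)w + 12220/49)
  −14w^2 + 74w − 20 = ((343/1222)w − 49/611)(−(2444/49)w + 12220/49) + (0)
Last nonzero remainder: −(2444/49)w + 12220/49. Dividing through by −2444/49 gives the monic gcd w − 5.
Cancel w − 5 from numerator and denominator to get the reduced form.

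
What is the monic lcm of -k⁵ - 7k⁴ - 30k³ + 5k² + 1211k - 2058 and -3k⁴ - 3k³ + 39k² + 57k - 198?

Apply the Euclidean algorithm:
  -k⁵ - 7k⁴ - 30k³ + 5k² + 1211k - 2058 = ((1/3)k + 2)(-3k⁴ - 3k³ + 39k² + 57k - 198) + (-37k³ - 92k² + 1163k - 1662)
  -3k⁴ - 3k³ + 39k² + 57k - 198 = ((3/37)k - 165/1369)(-37k³ - 92k² + 1163k - 1662) + (-(90882/1369)k² + (454410/1369)k - 545292/1369)
  -37k³ - 92k² + 1163k - 1662 = ((50653/90882)k + 379213/90882)(-(90882/1369)k² + (454410/1369)k - 545292/1369) + (0)
Last nonzero remainder: -(90882/1369)k² + (454410/1369)k - 545292/1369. Dividing through by -90882/1369 gives the monic gcd k² - 5k + 6.
Then lcm(f, g) = f·g / gcd(f, g); expanding and making the result monic gives the answer.

k⁷ + 13k⁶ + 83k⁵ + 252k⁴ - 911k³ - 5263k² - 973k + 22638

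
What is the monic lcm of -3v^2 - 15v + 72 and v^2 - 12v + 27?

v^3 - 4v^2 - 69v + 216

Apply the Euclidean algorithm:
  -3v^2 - 15v + 72 = (-3)(v^2 - 12v + 27) + (-51v + 153)
  v^2 - 12v + 27 = (-(1/51)v + 3/17)(-51v + 153) + (0)
Last nonzero remainder: -51v + 153. Dividing through by -51 gives the monic gcd v - 3.
Then lcm(f, g) = f·g / gcd(f, g); expanding and making the result monic gives the answer.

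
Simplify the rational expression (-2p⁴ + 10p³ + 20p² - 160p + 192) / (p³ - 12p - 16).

Repeated division with remainder:
  -2p⁴ + 10p³ + 20p² - 160p + 192 = (-2p + 10)(p³ - 12p - 16) + (-4p² - 72p + 352)
  p³ - 12p - 16 = (-(1/4)p + 9/2)(-4p² - 72p + 352) + (400p - 1600)
  -4p² - 72p + 352 = (-(1/100)p - 11/50)(400p - 1600) + (0)
Last nonzero remainder: 400p - 1600. Dividing through by 400 gives the monic gcd p - 4.
Cancel p - 4 from numerator and denominator to get the reduced form.

(-2p³ + 2p² + 28p - 48)/(p² + 4p + 4)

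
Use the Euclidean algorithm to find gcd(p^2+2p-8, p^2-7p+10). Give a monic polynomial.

p-2

Apply the Euclidean algorithm:
  p^2+2p-8 = (p^2-7p+10) + (9p-18)
  p^2-7p+10 = ((1/9)p-5/9)(9p-18) + (0)
Last nonzero remainder: 9p-18. Dividing through by 9 gives the monic gcd p-2.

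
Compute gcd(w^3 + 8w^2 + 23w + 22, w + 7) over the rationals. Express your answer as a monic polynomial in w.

1

Repeated division with remainder:
  w^3 + 8w^2 + 23w + 22 = (w^2 + w + 16)(w + 7) + (-90)
  w + 7 = (-(1/90)w - 7/90)(-90) + (0)
The last nonzero remainder is the constant -90, so the polynomials are coprime and gcd = 1.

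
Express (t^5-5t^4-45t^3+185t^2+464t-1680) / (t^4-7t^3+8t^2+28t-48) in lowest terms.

(t^3+2t^2-43t-140)/(t^2-4)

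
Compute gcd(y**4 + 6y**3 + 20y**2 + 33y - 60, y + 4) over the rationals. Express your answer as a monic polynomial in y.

y + 4

Euclidean algorithm in ℚ[y]:
  y**4 + 6y**3 + 20y**2 + 33y - 60 = (y**3 + 2y**2 + 12y - 15)(y + 4) + (0)
The last nonzero remainder y + 4 is already monic.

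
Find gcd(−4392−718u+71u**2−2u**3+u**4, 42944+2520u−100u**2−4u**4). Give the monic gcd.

Apply the Euclidean algorithm:
  u**4−2u**3+71u**2−718u−4392 = (−1/4)(−4u**4−100u**2+2520u+42944) + (−2u**3+46u**2−88u+6344)
  −4u**4−100u**2+2520u+42944 = (2u+46)(−2u**3+46u**2−88u+6344) + (−2040u**2−6120u−248880)
  −2u**3+46u**2−88u+6344 = ((1/1020)u−13/510)(−2040u**2−6120u−248880) + (0)
Last nonzero remainder: −2040u**2−6120u−248880. Dividing through by −2040 gives the monic gcd u**2+3u+122.

122+3u+u**2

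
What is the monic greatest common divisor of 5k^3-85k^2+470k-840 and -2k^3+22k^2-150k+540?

k-6

Euclidean algorithm in ℚ[k]:
  5k^3-85k^2+470k-840 = (-5/2)(-2k^3+22k^2-150k+540) + (-30k^2+95k+510)
  -2k^3+22k^2-150k+540 = ((1/15)k-47/90)(-30k^2+95k+510) + (-(2419/18)k+2419/3)
  -30k^2+95k+510 = ((540/2419)k+1530/2419)(-(2419/18)k+2419/3) + (0)
Last nonzero remainder: -(2419/18)k+2419/3. Dividing through by -2419/18 gives the monic gcd k-6.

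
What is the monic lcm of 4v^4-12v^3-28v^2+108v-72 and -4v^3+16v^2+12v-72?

Repeated division with remainder:
  4v^4-12v^3-28v^2+108v-72 = (-v-1)(-4v^3+16v^2+12v-72) + (48v-144)
  -4v^3+16v^2+12v-72 = (-(1/12)v^2+(1/12)v+1/2)(48v-144) + (0)
Last nonzero remainder: 48v-144. Dividing through by 48 gives the monic gcd v-3.
Then lcm(f, g) = f·g / gcd(f, g); expanding and making the result monic gives the answer.

v^6-4v^5-10v^4+52v^3-3v^2-144v+108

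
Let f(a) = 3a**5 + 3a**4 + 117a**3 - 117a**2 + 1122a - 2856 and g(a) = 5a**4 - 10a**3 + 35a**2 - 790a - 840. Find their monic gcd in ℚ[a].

a**2 + 3a + 28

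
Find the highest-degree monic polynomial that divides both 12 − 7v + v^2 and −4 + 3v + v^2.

1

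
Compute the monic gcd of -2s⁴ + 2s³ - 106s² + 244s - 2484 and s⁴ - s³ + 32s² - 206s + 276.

By polynomial division,
  -2s⁴ + 2s³ - 106s² + 244s - 2484 = (-2)(s⁴ - s³ + 32s² - 206s + 276) + (-42s² - 168s - 1932)
  s⁴ - s³ + 32s² - 206s + 276 = (-(1/42)s² + (5/42)s - 1/7)(-42s² - 168s - 1932) + (0)
Last nonzero remainder: -42s² - 168s - 1932. Dividing through by -42 gives the monic gcd s² + 4s + 46.

s² + 4s + 46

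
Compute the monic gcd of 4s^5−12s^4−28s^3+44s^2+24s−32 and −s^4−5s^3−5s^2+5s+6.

Apply the Euclidean algorithm:
  4s^5−12s^4−28s^3+44s^2+24s−32 = (−4s+32)(−s^4−5s^3−5s^2+5s+6) + (112s^3+224s^2−112s−224)
  −s^4−5s^3−5s^2+5s+6 = (−(1/112)s−3/112)(112s^3+224s^2−112s−224) + (0)
Last nonzero remainder: 112s^3+224s^2−112s−224. Dividing through by 112 gives the monic gcd s^3+2s^2−s−2.

s^3+2s^2−s−2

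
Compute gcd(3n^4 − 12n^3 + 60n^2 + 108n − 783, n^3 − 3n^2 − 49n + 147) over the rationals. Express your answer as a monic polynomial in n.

Euclidean algorithm in ℚ[n]:
  3n^4 − 12n^3 + 60n^2 + 108n − 783 = (3n − 3)(n^3 − 3n^2 − 49n + 147) + (198n^2 − 480n − 342)
  n^3 − 3n^2 − 49n + 147 = ((1/198)n − 19/6534)(198n^2 − 480n − 342) + (−(53000/1089)n + 53000/363)
  198n^2 − 480n − 342 = (−(107811/26500)n − 62073/26500)(−(53000/1089)n + 53000/363) + (0)
Last nonzero remainder: −(53000/1089)n + 53000/363. Dividing through by −53000/1089 gives the monic gcd n − 3.

n − 3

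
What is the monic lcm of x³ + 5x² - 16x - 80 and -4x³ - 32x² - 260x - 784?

x⁵ + 9x⁴ + 53x³ + 101x² - 1104x - 3920

Euclidean algorithm in ℚ[x]:
  x³ + 5x² - 16x - 80 = (-1/4)(-4x³ - 32x² - 260x - 784) + (-3x² - 81x - 276)
  -4x³ - 32x² - 260x - 784 = ((4/3)x - 76/3)(-3x² - 81x - 276) + (-1944x - 7776)
  -3x² - 81x - 276 = ((1/648)x + 23/648)(-1944x - 7776) + (0)
Last nonzero remainder: -1944x - 7776. Dividing through by -1944 gives the monic gcd x + 4.
Then lcm(f, g) = f·g / gcd(f, g); expanding and making the result monic gives the answer.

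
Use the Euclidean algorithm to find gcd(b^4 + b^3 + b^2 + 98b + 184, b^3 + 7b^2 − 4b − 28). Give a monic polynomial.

b + 2

Repeated division with remainder:
  b^4 + b^3 + b^2 + 98b + 184 = (b − 6)(b^3 + 7b^2 − 4b − 28) + (47b^2 + 102b + 16)
  b^3 + 7b^2 − 4b − 28 = ((1/47)b + 227/2209)(47b^2 + 102b + 16) + (−(32742/2209)b − 65484/2209)
  47b^2 + 102b + 16 = (−(103823/32742)b − 8836/16371)(−(32742/2209)b − 65484/2209) + (0)
Last nonzero remainder: −(32742/2209)b − 65484/2209. Dividing through by −32742/2209 gives the monic gcd b + 2.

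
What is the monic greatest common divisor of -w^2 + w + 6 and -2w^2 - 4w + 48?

1

Euclidean algorithm in ℚ[w]:
  -w^2 + w + 6 = (1/2)(-2w^2 - 4w + 48) + (3w - 18)
  -2w^2 - 4w + 48 = (-(2/3)w - 16/3)(3w - 18) + (-48)
  3w - 18 = (-(1/16)w + 3/8)(-48) + (0)
The last nonzero remainder is the constant -48, so the polynomials are coprime and gcd = 1.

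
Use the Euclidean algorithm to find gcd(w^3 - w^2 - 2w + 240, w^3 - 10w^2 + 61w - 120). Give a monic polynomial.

w^2 - 7w + 40

Euclidean algorithm in ℚ[w]:
  w^3 - w^2 - 2w + 240 = (w^3 - 10w^2 + 61w - 120) + (9w^2 - 63w + 360)
  w^3 - 10w^2 + 61w - 120 = ((1/9)w - 1/3)(9w^2 - 63w + 360) + (0)
Last nonzero remainder: 9w^2 - 63w + 360. Dividing through by 9 gives the monic gcd w^2 - 7w + 40.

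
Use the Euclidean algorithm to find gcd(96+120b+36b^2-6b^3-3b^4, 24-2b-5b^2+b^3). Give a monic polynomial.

-8-2b+b^2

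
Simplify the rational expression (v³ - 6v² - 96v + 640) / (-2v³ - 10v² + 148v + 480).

By polynomial division,
  v³ - 6v² - 96v + 640 = (-1/2)(-2v³ - 10v² + 148v + 480) + (-11v² - 22v + 880)
  -2v³ - 10v² + 148v + 480 = ((2/11)v + 6/11)(-11v² - 22v + 880) + (0)
Last nonzero remainder: -11v² - 22v + 880. Dividing through by -11 gives the monic gcd v² + 2v - 80.
Cancel v² + 2v - 80 from numerator and denominator to get the reduced form.

(-v + 8)/(2v + 6)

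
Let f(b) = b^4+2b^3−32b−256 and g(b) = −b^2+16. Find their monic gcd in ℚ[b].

b^2−16

By polynomial division,
  b^4+2b^3−32b−256 = (−b^2−2b−16)(−b^2+16) + (0)
Last nonzero remainder: −b^2+16. Dividing through by −1 gives the monic gcd b^2−16.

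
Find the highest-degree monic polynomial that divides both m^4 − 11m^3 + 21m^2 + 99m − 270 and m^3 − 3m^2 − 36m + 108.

m^2 − 9m + 18

Repeated division with remainder:
  m^4 − 11m^3 + 21m^2 + 99m − 270 = (m − 8)(m^3 − 3m^2 − 36m + 108) + (33m^2 − 297m + 594)
  m^3 − 3m^2 − 36m + 108 = ((1/33)m + 2/11)(33m^2 − 297m + 594) + (0)
Last nonzero remainder: 33m^2 − 297m + 594. Dividing through by 33 gives the monic gcd m^2 − 9m + 18.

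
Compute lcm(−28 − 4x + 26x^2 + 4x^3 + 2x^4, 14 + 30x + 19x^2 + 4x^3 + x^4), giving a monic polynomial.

−14 − 16x + 11x^2 + 15x^3 + 3x^4 + x^5

Repeated division with remainder:
  2x^4 + 4x^3 + 26x^2 − 4x − 28 = (2)(x^4 + 4x^3 + 19x^2 + 30x + 14) + (−4x^3 − 12x^2 − 64x − 56)
  x^4 + 4x^3 + 19x^2 + 30x + 14 = (−(1/4)x − 1/4)(−4x^3 − 12x^2 − 64x − 56) + (0)
Last nonzero remainder: −4x^3 − 12x^2 − 64x − 56. Dividing through by −4 gives the monic gcd x^3 + 3x^2 + 16x + 14.
Then lcm(f, g) = f·g / gcd(f, g); expanding and making the result monic gives the answer.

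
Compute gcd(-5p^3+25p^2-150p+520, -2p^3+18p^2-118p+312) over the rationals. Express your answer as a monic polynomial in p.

p-4

Euclidean algorithm in ℚ[p]:
  -5p^3+25p^2-150p+520 = (5/2)(-2p^3+18p^2-118p+312) + (-20p^2+145p-260)
  -2p^3+18p^2-118p+312 = ((1/10)p-7/40)(-20p^2+145p-260) + (-(533/8)p+533/2)
  -20p^2+145p-260 = ((160/533)p-40/41)(-(533/8)p+533/2) + (0)
Last nonzero remainder: -(533/8)p+533/2. Dividing through by -533/8 gives the monic gcd p-4.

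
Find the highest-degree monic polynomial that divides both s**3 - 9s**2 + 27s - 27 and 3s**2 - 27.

s - 3

By polynomial division,
  s**3 - 9s**2 + 27s - 27 = ((1/3)s - 3)(3s**2 - 27) + (36s - 108)
  3s**2 - 27 = ((1/12)s + 1/4)(36s - 108) + (0)
Last nonzero remainder: 36s - 108. Dividing through by 36 gives the monic gcd s - 3.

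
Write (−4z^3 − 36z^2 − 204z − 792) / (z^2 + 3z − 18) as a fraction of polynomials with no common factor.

(−4z^2 − 12z − 132)/(z − 3)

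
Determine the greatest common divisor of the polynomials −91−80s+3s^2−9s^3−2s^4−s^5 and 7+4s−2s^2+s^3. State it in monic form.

Apply the Euclidean algorithm:
  −s^5−2s^4−9s^3+3s^2−80s−91 = (−s^2−4s−13)(s^3−2s^2+4s+7) + (0)
The last nonzero remainder s^3−2s^2+4s+7 is already monic.

7+4s−2s^2+s^3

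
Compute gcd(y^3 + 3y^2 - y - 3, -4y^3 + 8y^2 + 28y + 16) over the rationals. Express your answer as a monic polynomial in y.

y + 1

By polynomial division,
  y^3 + 3y^2 - y - 3 = (-1/4)(-4y^3 + 8y^2 + 28y + 16) + (5y^2 + 6y + 1)
  -4y^3 + 8y^2 + 28y + 16 = (-(4/5)y + 64/25)(5y^2 + 6y + 1) + ((336/25)y + 336/25)
  5y^2 + 6y + 1 = ((125/336)y + 25/336)((336/25)y + 336/25) + (0)
Last nonzero remainder: (336/25)y + 336/25. Dividing through by 336/25 gives the monic gcd y + 1.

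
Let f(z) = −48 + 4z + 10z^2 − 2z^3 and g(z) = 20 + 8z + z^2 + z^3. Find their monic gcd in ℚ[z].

2 + z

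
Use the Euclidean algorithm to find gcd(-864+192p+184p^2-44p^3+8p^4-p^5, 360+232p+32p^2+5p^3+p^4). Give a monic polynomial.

72+32p+p^3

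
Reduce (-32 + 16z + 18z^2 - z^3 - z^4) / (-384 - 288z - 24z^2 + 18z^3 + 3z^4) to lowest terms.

(1 - z)/(12 + 3z)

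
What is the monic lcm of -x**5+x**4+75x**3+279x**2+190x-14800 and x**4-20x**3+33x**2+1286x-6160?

Euclidean algorithm in ℚ[x]:
  -x**5+x**4+75x**3+279x**2+190x-14800 = (-x-19)(x**4-20x**3+33x**2+1286x-6160) + (-272x**3+2192x**2+18464x-131840)
  x**4-20x**3+33x**2+1286x-6160 = (-(1/272)x+203/4624)(-272x**3+2192x**2+18464x-131840) + ((1344/289)x**2-(2688/289)x-107520/289)
  -272x**3+2192x**2+18464x-131840 = (-(4913/84)x+29767/84)((1344/289)x**2-(2688/289)x-107520/289) + (0)
Last nonzero remainder: (1344/289)x**2-(2688/289)x-107520/289. Dividing through by 1344/289 gives the monic gcd x**2-2x-80.
Then lcm(f, g) = f·g / gcd(f, g); expanding and making the result monic gives the answer.

x**7-19x**6+20x**5+994x**4-943x**3-3263x**2-281030x+1139600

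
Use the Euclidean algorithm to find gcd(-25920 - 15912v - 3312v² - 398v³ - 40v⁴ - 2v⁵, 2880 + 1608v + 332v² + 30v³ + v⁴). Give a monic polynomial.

By polynomial division,
  -2v⁵ - 40v⁴ - 398v³ - 3312v² - 15912v - 25920 = (-2v + 20)(v⁴ + 30v³ + 332v² + 1608v + 2880) + (-334v³ - 6736v² - 42312v - 83520)
  v⁴ + 30v³ + 332v² + 1608v + 2880 = (-(1/334)v - 821/27889)(-334v³ - 6736v² - 42312v - 83520) + ((195840/27889)v² + (3133440/27889)v + 11750400/27889)
  -334v³ - 6736v² - 42312v - 83520 = (-(4657463/97920)v - 808781/4080)((195840/27889)v² + (3133440/27889)v + 11750400/27889) + (0)
Last nonzero remainder: (195840/27889)v² + (3133440/27889)v + 11750400/27889. Dividing through by 195840/27889 gives the monic gcd v² + 16v + 60.

60 + 16v + v²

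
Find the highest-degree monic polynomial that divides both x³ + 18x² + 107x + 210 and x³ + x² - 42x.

Repeated division with remainder:
  x³ + 18x² + 107x + 210 = (x³ + x² - 42x) + (17x² + 149x + 210)
  x³ + x² - 42x = ((1/17)x - 132/289)(17x² + 149x + 210) + ((3960/289)x + 27720/289)
  17x² + 149x + 210 = ((4913/3960)x + 289/132)((3960/289)x + 27720/289) + (0)
Last nonzero remainder: (3960/289)x + 27720/289. Dividing through by 3960/289 gives the monic gcd x + 7.

x + 7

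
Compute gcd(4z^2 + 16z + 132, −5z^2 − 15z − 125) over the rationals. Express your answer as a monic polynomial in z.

1

By polynomial division,
  4z^2 + 16z + 132 = (−4/5)(−5z^2 − 15z − 125) + (4z + 32)
  −5z^2 − 15z − 125 = (−(5/4)z + 25/4)(4z + 32) + (−325)
  4z + 32 = (−(4/325)z − 32/325)(−325) + (0)
The last nonzero remainder is the constant −325, so the polynomials are coprime and gcd = 1.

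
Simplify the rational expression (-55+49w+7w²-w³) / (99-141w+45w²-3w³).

(5+w)/(-9+3w)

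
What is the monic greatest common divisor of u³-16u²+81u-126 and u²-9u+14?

Apply the Euclidean algorithm:
  u³-16u²+81u-126 = (u-7)(u²-9u+14) + (4u-28)
  u²-9u+14 = ((1/4)u-1/2)(4u-28) + (0)
Last nonzero remainder: 4u-28. Dividing through by 4 gives the monic gcd u-7.

u-7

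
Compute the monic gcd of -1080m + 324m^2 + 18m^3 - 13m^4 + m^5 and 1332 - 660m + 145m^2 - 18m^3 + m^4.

36 - 12m + m^2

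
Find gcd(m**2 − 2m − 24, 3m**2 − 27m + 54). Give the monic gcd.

m − 6

Euclidean algorithm in ℚ[m]:
  m**2 − 2m − 24 = (1/3)(3m**2 − 27m + 54) + (7m − 42)
  3m**2 − 27m + 54 = ((3/7)m − 9/7)(7m − 42) + (0)
Last nonzero remainder: 7m − 42. Dividing through by 7 gives the monic gcd m − 6.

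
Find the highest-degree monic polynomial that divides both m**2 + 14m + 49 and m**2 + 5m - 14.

m + 7

Repeated division with remainder:
  m**2 + 14m + 49 = (m**2 + 5m - 14) + (9m + 63)
  m**2 + 5m - 14 = ((1/9)m - 2/9)(9m + 63) + (0)
Last nonzero remainder: 9m + 63. Dividing through by 9 gives the monic gcd m + 7.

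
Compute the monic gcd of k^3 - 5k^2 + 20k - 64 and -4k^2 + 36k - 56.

1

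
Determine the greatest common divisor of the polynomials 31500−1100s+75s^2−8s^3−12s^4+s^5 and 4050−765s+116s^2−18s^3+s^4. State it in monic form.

−450+35s−9s^2+s^3

Apply the Euclidean algorithm:
  s^5−12s^4−8s^3+75s^2−1100s+31500 = (s+6)(s^4−18s^3+116s^2−765s+4050) + (−16s^3+144s^2−560s+7200)
  s^4−18s^3+116s^2−765s+4050 = (−(1/16)s+9/16)(−16s^3+144s^2−560s+7200) + (0)
Last nonzero remainder: −16s^3+144s^2−560s+7200. Dividing through by −16 gives the monic gcd s^3−9s^2+35s−450.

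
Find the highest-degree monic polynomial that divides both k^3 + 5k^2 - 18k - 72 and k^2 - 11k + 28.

Euclidean algorithm in ℚ[k]:
  k^3 + 5k^2 - 18k - 72 = (k + 16)(k^2 - 11k + 28) + (130k - 520)
  k^2 - 11k + 28 = ((1/130)k - 7/130)(130k - 520) + (0)
Last nonzero remainder: 130k - 520. Dividing through by 130 gives the monic gcd k - 4.

k - 4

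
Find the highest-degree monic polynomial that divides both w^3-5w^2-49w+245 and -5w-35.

By polynomial division,
  w^3-5w^2-49w+245 = (-(1/5)w^2+(12/5)w-7)(-5w-35) + (0)
Last nonzero remainder: -5w-35. Dividing through by -5 gives the monic gcd w+7.

w+7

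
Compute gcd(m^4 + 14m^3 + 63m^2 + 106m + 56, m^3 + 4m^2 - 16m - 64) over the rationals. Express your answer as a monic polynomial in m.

m + 4

Repeated division with remainder:
  m^4 + 14m^3 + 63m^2 + 106m + 56 = (m + 10)(m^3 + 4m^2 - 16m - 64) + (39m^2 + 330m + 696)
  m^3 + 4m^2 - 16m - 64 = ((1/39)m - 58/507)(39m^2 + 330m + 696) + ((660/169)m + 2640/169)
  39m^2 + 330m + 696 = ((2197/220)m + 4901/110)((660/169)m + 2640/169) + (0)
Last nonzero remainder: (660/169)m + 2640/169. Dividing through by 660/169 gives the monic gcd m + 4.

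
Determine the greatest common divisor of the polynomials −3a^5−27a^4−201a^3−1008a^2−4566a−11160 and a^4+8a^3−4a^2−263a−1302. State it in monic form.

a^2+7a+31

Apply the Euclidean algorithm:
  −3a^5−27a^4−201a^3−1008a^2−4566a−11160 = (−3a−3)(a^4+8a^3−4a^2−263a−1302) + (−189a^3−1809a^2−9261a−15066)
  a^4+8a^3−4a^2−263a−1302 = (−(1/189)a+11/1323)(−189a^3−1809a^2−9261a−15066) + (−(1860/49)a^2−(1860/7)a−57660/49)
  −189a^3−1809a^2−9261a−15066 = ((3087/620)a+3969/310)(−(1860/49)a^2−(1860/7)a−57660/49) + (0)
Last nonzero remainder: −(1860/49)a^2−(1860/7)a−57660/49. Dividing through by −1860/49 gives the monic gcd a^2+7a+31.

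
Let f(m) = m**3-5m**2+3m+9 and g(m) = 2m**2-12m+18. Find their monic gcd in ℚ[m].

Apply the Euclidean algorithm:
  m**3-5m**2+3m+9 = ((1/2)m+1/2)(2m**2-12m+18) + (0)
Last nonzero remainder: 2m**2-12m+18. Dividing through by 2 gives the monic gcd m**2-6m+9.

m**2-6m+9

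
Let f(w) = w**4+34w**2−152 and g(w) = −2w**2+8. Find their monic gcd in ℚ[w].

Euclidean algorithm in ℚ[w]:
  w**4+34w**2−152 = (−(1/2)w**2−19)(−2w**2+8) + (0)
Last nonzero remainder: −2w**2+8. Dividing through by −2 gives the monic gcd w**2−4.

w**2−4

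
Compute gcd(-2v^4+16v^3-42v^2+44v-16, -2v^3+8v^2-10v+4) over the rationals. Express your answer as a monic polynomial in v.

v^3-4v^2+5v-2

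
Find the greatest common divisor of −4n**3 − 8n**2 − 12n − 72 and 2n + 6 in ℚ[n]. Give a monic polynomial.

n + 3

Repeated division with remainder:
  −4n**3 − 8n**2 − 12n − 72 = (−2n**2 + 2n − 12)(2n + 6) + (0)
Last nonzero remainder: 2n + 6. Dividing through by 2 gives the monic gcd n + 3.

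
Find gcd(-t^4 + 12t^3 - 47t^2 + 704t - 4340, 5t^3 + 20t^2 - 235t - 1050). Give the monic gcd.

By polynomial division,
  -t^4 + 12t^3 - 47t^2 + 704t - 4340 = (-(1/5)t + 16/5)(5t^3 + 20t^2 - 235t - 1050) + (-158t^2 + 1246t - 980)
  5t^3 + 20t^2 - 235t - 1050 = (-(5/158)t - 4695/12482)(-158t^2 + 1246t - 980) + ((1264800/6241)t - 8853600/6241)
  -158t^2 + 1246t - 980 = (-(493039/632400)t + 43687/63240)((1264800/6241)t - 8853600/6241) + (0)
Last nonzero remainder: (1264800/6241)t - 8853600/6241. Dividing through by 1264800/6241 gives the monic gcd t - 7.

t - 7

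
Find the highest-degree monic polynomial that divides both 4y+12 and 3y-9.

By polynomial division,
  4y+12 = (4/3)(3y-9) + (24)
  3y-9 = ((1/8)y-3/8)(24) + (0)
The last nonzero remainder is the constant 24, so the polynomials are coprime and gcd = 1.

1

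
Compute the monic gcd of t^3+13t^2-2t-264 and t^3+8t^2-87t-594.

t^2+17t+66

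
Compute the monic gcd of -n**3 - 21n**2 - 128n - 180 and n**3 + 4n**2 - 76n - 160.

n**2 + 12n + 20

By polynomial division,
  -n**3 - 21n**2 - 128n - 180 = (-1)(n**3 + 4n**2 - 76n - 160) + (-17n**2 - 204n - 340)
  n**3 + 4n**2 - 76n - 160 = (-(1/17)n + 8/17)(-17n**2 - 204n - 340) + (0)
Last nonzero remainder: -17n**2 - 204n - 340. Dividing through by -17 gives the monic gcd n**2 + 12n + 20.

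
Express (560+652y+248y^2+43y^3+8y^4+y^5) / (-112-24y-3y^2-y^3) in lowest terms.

(-20-24y-9y^2-y^3)/(4+y)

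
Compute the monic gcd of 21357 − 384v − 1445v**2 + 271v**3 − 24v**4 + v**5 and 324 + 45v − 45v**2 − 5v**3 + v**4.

−27 − 6v + v**2

Euclidean algorithm in ℚ[v]:
  v**5 − 24v**4 + 271v**3 − 1445v**2 − 384v + 21357 = (v − 19)(v**4 − 5v**3 − 45v**2 + 45v + 324) + (221v**3 − 2345v**2 + 147v + 27513)
  v**4 − 5v**3 − 45v**2 + 45v + 324 = ((1/221)v + 1240/48841)(221v**3 − 2345v**2 + 147v + 27513) + ((677468/48841)v**2 − (4064808/48841)v − 18291636/48841)
  221v**3 − 2345v**2 + 147v + 27513 = ((10793861/677468)v − 49768979/677468)((677468/48841)v**2 − (4064808/48841)v − 18291636/48841) + (0)
Last nonzero remainder: (677468/48841)v**2 − (4064808/48841)v − 18291636/48841. Dividing through by 677468/48841 gives the monic gcd v**2 − 6v − 27.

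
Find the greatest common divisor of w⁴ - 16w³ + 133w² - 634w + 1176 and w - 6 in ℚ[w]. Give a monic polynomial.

Repeated division with remainder:
  w⁴ - 16w³ + 133w² - 634w + 1176 = (w³ - 10w² + 73w - 196)(w - 6) + (0)
The last nonzero remainder w - 6 is already monic.

w - 6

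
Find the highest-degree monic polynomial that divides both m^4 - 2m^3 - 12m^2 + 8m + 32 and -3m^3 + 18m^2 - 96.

m^2 - 2m - 8

Repeated division with remainder:
  m^4 - 2m^3 - 12m^2 + 8m + 32 = (-(1/3)m - 4/3)(-3m^3 + 18m^2 - 96) + (12m^2 - 24m - 96)
  -3m^3 + 18m^2 - 96 = (-(1/4)m + 1)(12m^2 - 24m - 96) + (0)
Last nonzero remainder: 12m^2 - 24m - 96. Dividing through by 12 gives the monic gcd m^2 - 2m - 8.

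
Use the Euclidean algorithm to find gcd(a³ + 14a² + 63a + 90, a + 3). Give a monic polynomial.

By polynomial division,
  a³ + 14a² + 63a + 90 = (a² + 11a + 30)(a + 3) + (0)
The last nonzero remainder a + 3 is already monic.

a + 3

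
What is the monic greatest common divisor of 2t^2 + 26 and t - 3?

1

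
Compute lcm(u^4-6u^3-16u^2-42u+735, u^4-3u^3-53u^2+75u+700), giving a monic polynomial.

Repeated division with remainder:
  u^4-6u^3-16u^2-42u+735 = (u^4-3u^3-53u^2+75u+700) + (-3u^3+37u^2-117u+35)
  u^4-3u^3-53u^2+75u+700 = (-(1/3)u-28/9)(-3u^3+37u^2-117u+35) + ((208/9)u^2-(832/3)u+7280/9)
  -3u^3+37u^2-117u+35 = (-(27/208)u+9/208)((208/9)u^2-(832/3)u+7280/9) + (0)
Last nonzero remainder: (208/9)u^2-(832/3)u+7280/9. Dividing through by 208/9 gives the monic gcd u^2-12u+35.
Then lcm(f, g) = f·g / gcd(f, g); expanding and making the result monic gives the answer.

u^6+3u^5-50u^4-306u^3+37u^2+5775u+14700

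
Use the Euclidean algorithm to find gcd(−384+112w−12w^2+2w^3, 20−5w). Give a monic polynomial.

By polynomial division,
  2w^3−12w^2+112w−384 = (−(2/5)w^2+(4/5)w−96/5)(−5w+20) + (0)
Last nonzero remainder: −5w+20. Dividing through by −5 gives the monic gcd w−4.

−4+w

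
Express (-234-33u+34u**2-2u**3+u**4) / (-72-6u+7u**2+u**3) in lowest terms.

(78+37u+u**2+u**3)/(24+10u+u**2)

Apply the Euclidean algorithm:
  u**4-2u**3+34u**2-33u-234 = (u-9)(u**3+7u**2-6u-72) + (103u**2-15u-882)
  u**3+7u**2-6u-72 = ((1/103)u+736/10609)(103u**2-15u-882) + ((38232/10609)u-114696/10609)
  103u**2-15u-882 = ((1092727/38232)u+519841/6372)((38232/10609)u-114696/10609) + (0)
Last nonzero remainder: (38232/10609)u-114696/10609. Dividing through by 38232/10609 gives the monic gcd u-3.
Cancel u-3 from numerator and denominator to get the reduced form.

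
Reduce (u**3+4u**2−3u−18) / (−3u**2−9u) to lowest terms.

(−u**2−u+6)/(3u)

Apply the Euclidean algorithm:
  u**3+4u**2−3u−18 = (−(1/3)u−1/3)(−3u**2−9u) + (−6u−18)
  −3u**2−9u = ((1/2)u)(−6u−18) + (0)
Last nonzero remainder: −6u−18. Dividing through by −6 gives the monic gcd u+3.
Cancel u+3 from numerator and denominator to get the reduced form.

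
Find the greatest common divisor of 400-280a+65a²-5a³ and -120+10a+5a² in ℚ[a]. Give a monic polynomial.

By polynomial division,
  -5a³+65a²-280a+400 = (-a+15)(5a²+10a-120) + (-550a+2200)
  5a²+10a-120 = (-(1/110)a-3/55)(-550a+2200) + (0)
Last nonzero remainder: -550a+2200. Dividing through by -550 gives the monic gcd a-4.

-4+a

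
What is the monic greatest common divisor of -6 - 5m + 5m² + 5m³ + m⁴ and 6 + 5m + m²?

6 + 5m + m²

Euclidean algorithm in ℚ[m]:
  m⁴ + 5m³ + 5m² - 5m - 6 = (m² - 1)(m² + 5m + 6) + (0)
The last nonzero remainder m² + 5m + 6 is already monic.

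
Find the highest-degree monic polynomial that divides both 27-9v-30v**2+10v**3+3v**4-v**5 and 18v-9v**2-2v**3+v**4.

-9+v**2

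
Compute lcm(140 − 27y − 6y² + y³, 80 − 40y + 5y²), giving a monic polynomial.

By polynomial division,
  y³ − 6y² − 27y + 140 = ((1/5)y + 2/5)(5y² − 40y + 80) + (−27y + 108)
  5y² − 40y + 80 = (−(5/27)y + 20/27)(−27y + 108) + (0)
Last nonzero remainder: −27y + 108. Dividing through by −27 gives the monic gcd y − 4.
Then lcm(f, g) = f·g / gcd(f, g); expanding and making the result monic gives the answer.

−560 + 248y − 3y² − 10y³ + y⁴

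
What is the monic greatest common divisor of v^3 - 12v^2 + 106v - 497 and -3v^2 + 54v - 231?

v - 7

Apply the Euclidean algorithm:
  v^3 - 12v^2 + 106v - 497 = (-(1/3)v - 2)(-3v^2 + 54v - 231) + (137v - 959)
  -3v^2 + 54v - 231 = (-(3/137)v + 33/137)(137v - 959) + (0)
Last nonzero remainder: 137v - 959. Dividing through by 137 gives the monic gcd v - 7.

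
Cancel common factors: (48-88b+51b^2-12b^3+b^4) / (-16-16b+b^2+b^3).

(-12+19b-8b^2+b^3)/(4+5b+b^2)

Apply the Euclidean algorithm:
  b^4-12b^3+51b^2-88b+48 = (b-13)(b^3+b^2-16b-16) + (80b^2-280b-160)
  b^3+b^2-16b-16 = ((1/80)b+9/160)(80b^2-280b-160) + ((7/4)b-7)
  80b^2-280b-160 = ((320/7)b+160/7)((7/4)b-7) + (0)
Last nonzero remainder: (7/4)b-7. Dividing through by 7/4 gives the monic gcd b-4.
Cancel b-4 from numerator and denominator to get the reduced form.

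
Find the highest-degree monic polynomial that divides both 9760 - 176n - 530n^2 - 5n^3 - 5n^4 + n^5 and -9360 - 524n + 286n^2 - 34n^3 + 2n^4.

-40 - 6n + n^2

By polynomial division,
  n^5 - 5n^4 - 5n^3 - 530n^2 - 176n + 9760 = ((1/2)n + 6)(2n^4 - 34n^3 + 286n^2 - 524n - 9360) + (56n^3 - 1984n^2 + 7648n + 65920)
  2n^4 - 34n^3 + 286n^2 - 524n - 9360 = ((1/28)n + 129/196)(56n^3 - 1984n^2 + 7648n + 65920) + ((64614/49)n^2 - (387684/49)n - 2584560/49)
  56n^3 - 1984n^2 + 7648n + 65920 = ((1372/32307)n - 40376/32307)((64614/49)n^2 - (387684/49)n - 2584560/49) + (0)
Last nonzero remainder: (64614/49)n^2 - (387684/49)n - 2584560/49. Dividing through by 64614/49 gives the monic gcd n^2 - 6n - 40.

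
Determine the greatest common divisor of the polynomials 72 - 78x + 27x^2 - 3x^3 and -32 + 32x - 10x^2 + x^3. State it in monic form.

Apply the Euclidean algorithm:
  -3x^3 + 27x^2 - 78x + 72 = (-3)(x^3 - 10x^2 + 32x - 32) + (-3x^2 + 18x - 24)
  x^3 - 10x^2 + 32x - 32 = (-(1/3)x + 4/3)(-3x^2 + 18x - 24) + (0)
Last nonzero remainder: -3x^2 + 18x - 24. Dividing through by -3 gives the monic gcd x^2 - 6x + 8.

8 - 6x + x^2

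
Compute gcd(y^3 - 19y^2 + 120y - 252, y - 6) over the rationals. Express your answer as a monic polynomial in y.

y - 6

Apply the Euclidean algorithm:
  y^3 - 19y^2 + 120y - 252 = (y^2 - 13y + 42)(y - 6) + (0)
The last nonzero remainder y - 6 is already monic.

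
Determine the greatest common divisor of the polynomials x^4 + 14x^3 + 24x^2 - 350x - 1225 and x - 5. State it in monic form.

x - 5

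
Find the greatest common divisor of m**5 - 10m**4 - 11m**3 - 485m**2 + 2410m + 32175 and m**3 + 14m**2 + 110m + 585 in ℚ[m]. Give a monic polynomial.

Repeated division with remainder:
  m**5 - 10m**4 - 11m**3 - 485m**2 + 2410m + 32175 = (m**2 - 24m + 215)(m**3 + 14m**2 + 110m + 585) + (-1440m**2 - 7200m - 93600)
  m**3 + 14m**2 + 110m + 585 = (-(1/1440)m - 1/160)(-1440m**2 - 7200m - 93600) + (0)
Last nonzero remainder: -1440m**2 - 7200m - 93600. Dividing through by -1440 gives the monic gcd m**2 + 5m + 65.

m**2 + 5m + 65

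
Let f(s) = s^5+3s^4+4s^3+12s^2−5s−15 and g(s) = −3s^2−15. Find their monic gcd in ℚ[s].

By polynomial division,
  s^5+3s^4+4s^3+12s^2−5s−15 = (−(1/3)s^3−s^2+(1/3)s+1)(−3s^2−15) + (0)
Last nonzero remainder: −3s^2−15. Dividing through by −3 gives the monic gcd s^2+5.

s^2+5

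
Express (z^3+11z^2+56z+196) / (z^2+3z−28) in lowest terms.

(z^2+4z+28)/(z−4)

Apply the Euclidean algorithm:
  z^3+11z^2+56z+196 = (z+8)(z^2+3z−28) + (60z+420)
  z^2+3z−28 = ((1/60)z−1/15)(60z+420) + (0)
Last nonzero remainder: 60z+420. Dividing through by 60 gives the monic gcd z+7.
Cancel z+7 from numerator and denominator to get the reduced form.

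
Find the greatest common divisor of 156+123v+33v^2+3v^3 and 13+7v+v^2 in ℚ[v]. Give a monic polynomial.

Euclidean algorithm in ℚ[v]:
  3v^3+33v^2+123v+156 = (3v+12)(v^2+7v+13) + (0)
The last nonzero remainder v^2+7v+13 is already monic.

13+7v+v^2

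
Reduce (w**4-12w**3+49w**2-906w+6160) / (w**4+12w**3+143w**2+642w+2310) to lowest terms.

Apply the Euclidean algorithm:
  w**4-12w**3+49w**2-906w+6160 = (w**4+12w**3+143w**2+642w+2310) + (-24w**3-94w**2-1548w+3850)
  w**4+12w**3+143w**2+642w+2310 = (-(1/24)w-97/288)(-24w**3-94w**2-1548w+3850) + ((6745/144)w**2+(6745/24)w+519365/144)
  -24w**3-94w**2-1548w+3850 = (-(3456/6745)w+1440/1349)((6745/144)w**2+(6745/24)w+519365/144) + (0)
Last nonzero remainder: (6745/144)w**2+(6745/24)w+519365/144. Dividing through by 6745/144 gives the monic gcd w**2+6w+77.
Cancel w**2+6w+77 from numerator and denominator to get the reduced form.

(w**2-18w+80)/(w**2+6w+30)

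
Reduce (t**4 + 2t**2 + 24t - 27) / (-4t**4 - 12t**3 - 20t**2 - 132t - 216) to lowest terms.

Euclidean algorithm in ℚ[t]:
  t**4 + 2t**2 + 24t - 27 = (-1/4)(-4t**4 - 12t**3 - 20t**2 - 132t - 216) + (-3t**3 - 3t**2 - 9t - 81)
  -4t**4 - 12t**3 - 20t**2 - 132t - 216 = ((4/3)t + 8/3)(-3t**3 - 3t**2 - 9t - 81) + (0)
Last nonzero remainder: -3t**3 - 3t**2 - 9t - 81. Dividing through by -3 gives the monic gcd t**3 + t**2 + 3t + 27.
Cancel t**3 + t**2 + 3t + 27 from numerator and denominator to get the reduced form.

(-t + 1)/(4t + 8)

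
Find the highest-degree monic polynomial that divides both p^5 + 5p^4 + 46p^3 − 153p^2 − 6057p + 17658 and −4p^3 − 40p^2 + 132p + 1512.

By polynomial division,
  p^5 + 5p^4 + 46p^3 − 153p^2 − 6057p + 17658 = (−(1/4)p^2 + (5/4)p − 129/4)(−4p^3 − 40p^2 + 132p + 1512) + (−1230p^2 − 3690p + 66420)
  −4p^3 − 40p^2 + 132p + 1512 = ((2/615)p + 14/615)(−1230p^2 − 3690p + 66420) + (0)
Last nonzero remainder: −1230p^2 − 3690p + 66420. Dividing through by −1230 gives the monic gcd p^2 + 3p − 54.

p^2 + 3p − 54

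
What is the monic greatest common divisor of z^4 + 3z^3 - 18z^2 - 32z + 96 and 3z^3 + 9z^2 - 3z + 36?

Repeated division with remainder:
  z^4 + 3z^3 - 18z^2 - 32z + 96 = ((1/3)z)(3z^3 + 9z^2 - 3z + 36) + (-17z^2 - 44z + 96)
  3z^3 + 9z^2 - 3z + 36 = (-(3/17)z - 21/289)(-17z^2 - 44z + 96) + ((3105/289)z + 12420/289)
  -17z^2 - 44z + 96 = (-(4913/3105)z + 2312/1035)((3105/289)z + 12420/289) + (0)
Last nonzero remainder: (3105/289)z + 12420/289. Dividing through by 3105/289 gives the monic gcd z + 4.

z + 4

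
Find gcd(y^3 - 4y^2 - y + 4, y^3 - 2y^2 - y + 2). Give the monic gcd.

By polynomial division,
  y^3 - 4y^2 - y + 4 = (y^3 - 2y^2 - y + 2) + (-2y^2 + 2)
  y^3 - 2y^2 - y + 2 = (-(1/2)y + 1)(-2y^2 + 2) + (0)
Last nonzero remainder: -2y^2 + 2. Dividing through by -2 gives the monic gcd y^2 - 1.

y^2 - 1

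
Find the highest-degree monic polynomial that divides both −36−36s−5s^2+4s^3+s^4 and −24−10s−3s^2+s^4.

−6−s+s^2

Euclidean algorithm in ℚ[s]:
  s^4+4s^3−5s^2−36s−36 = (s^4−3s^2−10s−24) + (4s^3−2s^2−26s−12)
  s^4−3s^2−10s−24 = ((1/4)s+1/8)(4s^3−2s^2−26s−12) + ((15/4)s^2−(15/4)s−45/2)
  4s^3−2s^2−26s−12 = ((16/15)s+8/15)((15/4)s^2−(15/4)s−45/2) + (0)
Last nonzero remainder: (15/4)s^2−(15/4)s−45/2. Dividing through by 15/4 gives the monic gcd s^2−s−6.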